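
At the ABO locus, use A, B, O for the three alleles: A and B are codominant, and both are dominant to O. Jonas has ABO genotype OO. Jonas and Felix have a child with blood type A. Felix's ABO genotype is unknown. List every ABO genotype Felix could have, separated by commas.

For each candidate genotype of Felix, check whether crossing it with OO can produce every observed child phenotype.
  AA → possible child types {A} ✓
  AB → possible child types {A, B} ✓
  AO → possible child types {O, A} ✓
  BB → possible child types {B} ✗
  BO → possible child types {O, B} ✗
  OO → possible child types {O} ✗

AA, AB, AO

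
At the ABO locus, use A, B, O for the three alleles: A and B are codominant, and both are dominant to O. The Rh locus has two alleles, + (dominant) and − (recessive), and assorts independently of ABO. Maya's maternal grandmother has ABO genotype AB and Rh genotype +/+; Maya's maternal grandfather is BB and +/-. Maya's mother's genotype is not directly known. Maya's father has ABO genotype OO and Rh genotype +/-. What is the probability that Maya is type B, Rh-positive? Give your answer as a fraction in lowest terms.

Maya's mother's ABO genotype from AB × BB: 1/2 AB, 1/2 BB.
Crossing each possibility with the father OO and summing P(type B): 1/2·1/2 + 1/2·1 = 3/4.
Similarly for Rh via the mother's Rh distribution: P(Rh+) = 7/8.
Independent loci: 3/4 × 7/8 = 21/32.

21/32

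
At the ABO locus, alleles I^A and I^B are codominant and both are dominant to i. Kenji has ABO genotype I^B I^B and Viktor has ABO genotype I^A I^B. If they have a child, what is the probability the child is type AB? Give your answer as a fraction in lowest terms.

ABO cross I^B I^B × I^A I^B → offspring phenotypes: 1/2 B, 1/2 AB.
So P(type AB) = 1/2.

1/2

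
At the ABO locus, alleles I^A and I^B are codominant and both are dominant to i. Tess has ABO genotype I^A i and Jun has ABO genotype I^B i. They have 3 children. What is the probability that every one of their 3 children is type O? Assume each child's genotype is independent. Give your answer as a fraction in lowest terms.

ABO cross I^A i × I^B i → 1/4 O, 1/4 A, 1/4 B, 1/4 AB.
So P(type O) = 1/4 per child.
All 3 independent: (1/4)^3 = 1/64.

1/64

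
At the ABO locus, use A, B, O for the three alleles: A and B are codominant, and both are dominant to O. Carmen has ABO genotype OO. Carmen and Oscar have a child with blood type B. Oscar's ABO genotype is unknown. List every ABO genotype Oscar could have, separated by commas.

For each candidate genotype of Oscar, check whether crossing it with OO can produce every observed child phenotype.
  AA → possible child types {A} ✗
  AB → possible child types {A, B} ✓
  AO → possible child types {O, A} ✗
  BB → possible child types {B} ✓
  BO → possible child types {O, B} ✓
  OO → possible child types {O} ✗

AB, BB, BO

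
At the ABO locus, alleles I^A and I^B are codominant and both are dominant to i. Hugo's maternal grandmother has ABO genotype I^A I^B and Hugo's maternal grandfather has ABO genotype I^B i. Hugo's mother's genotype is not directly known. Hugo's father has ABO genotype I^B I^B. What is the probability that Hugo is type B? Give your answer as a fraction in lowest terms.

Hugo's mother's ABO genotype from I^A I^B × I^B i: 1/4 I^A I^B, 1/4 I^A i, 1/4 I^B I^B, 1/4 I^B i.
Crossing each possibility with the father I^B I^B and summing P(type B): 1/4·1/2 + 1/4·1/2 + 1/4·1 + 1/4·1 = 3/4.

3/4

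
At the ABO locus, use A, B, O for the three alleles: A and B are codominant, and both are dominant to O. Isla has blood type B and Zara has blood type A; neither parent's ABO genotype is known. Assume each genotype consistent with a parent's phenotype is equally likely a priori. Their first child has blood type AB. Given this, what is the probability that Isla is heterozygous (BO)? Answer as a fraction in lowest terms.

Possible genotypes: Isla ∈ {BB, BO}; Zara ∈ {AA, AO}.
Weight each parental genotype pair by prior × P(type-AB child):
  BB × AA: posterior weight 4/9.
  BB × AO: posterior weight 2/9.
  BO × AA: posterior weight 2/9.
  BO × AO: posterior weight 1/9.
Sum the posterior weight over pairs where Isla is BO: 1/3.

1/3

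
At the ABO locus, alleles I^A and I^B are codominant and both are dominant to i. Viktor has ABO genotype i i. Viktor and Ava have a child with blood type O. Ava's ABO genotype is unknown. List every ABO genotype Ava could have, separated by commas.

I^A i, I^B i, i i

For each candidate genotype of Ava, check whether crossing it with i i can produce every observed child phenotype.
  I^A I^A → possible child types {A} ✗
  I^A I^B → possible child types {A, B} ✗
  I^A i → possible child types {O, A} ✓
  I^B I^B → possible child types {B} ✗
  I^B i → possible child types {O, B} ✓
  i i → possible child types {O} ✓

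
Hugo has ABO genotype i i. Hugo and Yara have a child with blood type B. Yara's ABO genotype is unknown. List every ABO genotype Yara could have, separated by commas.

For each candidate genotype of Yara, check whether crossing it with i i can produce every observed child phenotype.
  I^A I^A → possible child types {A} ✗
  I^A I^B → possible child types {A, B} ✓
  I^A i → possible child types {O, A} ✗
  I^B I^B → possible child types {B} ✓
  I^B i → possible child types {O, B} ✓
  i i → possible child types {O} ✗

I^A I^B, I^B I^B, I^B i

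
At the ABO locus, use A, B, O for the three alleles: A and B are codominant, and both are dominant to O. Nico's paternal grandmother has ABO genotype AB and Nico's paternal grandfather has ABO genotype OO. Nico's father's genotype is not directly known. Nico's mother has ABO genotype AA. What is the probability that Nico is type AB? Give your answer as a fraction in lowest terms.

Nico's father's ABO genotype from AB × OO: 1/2 AO, 1/2 BO.
Crossing each possibility with the mother AA and summing P(type AB): 1/2·0 + 1/2·1/2 = 1/4.

1/4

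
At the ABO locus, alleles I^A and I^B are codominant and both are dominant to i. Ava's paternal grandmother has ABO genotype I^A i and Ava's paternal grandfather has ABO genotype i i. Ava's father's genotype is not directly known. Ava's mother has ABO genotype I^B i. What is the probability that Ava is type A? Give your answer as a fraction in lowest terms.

1/8

Ava's father's ABO genotype from I^A i × i i: 1/2 I^A i, 1/2 i i.
Crossing each possibility with the mother I^B i and summing P(type A): 1/2·1/4 + 1/2·0 = 1/8.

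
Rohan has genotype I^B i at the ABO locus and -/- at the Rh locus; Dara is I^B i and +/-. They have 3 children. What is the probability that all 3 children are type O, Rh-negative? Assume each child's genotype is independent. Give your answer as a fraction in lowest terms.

1/512

ABO cross I^B i × I^B i → 1/4 O, 3/4 B.
Rh cross -/- × +/- → 1/2 Rh+, 1/2 Rh-; so P(type O, Rh-negative) = 1/4 × 1/2 = 1/8 per child.
All 3 independent: (1/8)^3 = 1/512.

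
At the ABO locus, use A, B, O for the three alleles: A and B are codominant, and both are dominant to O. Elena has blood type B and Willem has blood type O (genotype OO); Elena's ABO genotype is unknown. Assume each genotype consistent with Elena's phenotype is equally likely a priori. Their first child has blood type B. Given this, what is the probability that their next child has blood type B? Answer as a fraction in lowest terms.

5/6

Possible genotypes: Elena ∈ {BB, BO}; Willem ∈ {OO}.
Weight each parental genotype pair by prior × P(type-B child):
  BB × OO: posterior weight 2/3; P(next child type B) = 1.
  BO × OO: posterior weight 1/3; P(next child type B) = 1/2.
Weighted sum = 5/6.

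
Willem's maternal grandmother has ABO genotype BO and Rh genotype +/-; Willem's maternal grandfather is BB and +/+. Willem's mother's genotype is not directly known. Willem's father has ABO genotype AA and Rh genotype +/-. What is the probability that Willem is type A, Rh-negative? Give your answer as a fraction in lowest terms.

1/32

Willem's mother's ABO genotype from BO × BB: 1/2 BB, 1/2 BO.
Crossing each possibility with the father AA and summing P(type A): 1/2·0 + 1/2·1/2 = 1/4.
Similarly for Rh via the mother's Rh distribution: P(Rh-) = 1/8.
Independent loci: 1/4 × 1/8 = 1/32.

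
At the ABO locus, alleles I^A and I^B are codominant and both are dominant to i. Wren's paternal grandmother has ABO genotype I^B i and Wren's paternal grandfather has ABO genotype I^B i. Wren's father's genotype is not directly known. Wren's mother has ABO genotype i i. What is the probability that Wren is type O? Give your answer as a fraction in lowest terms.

Wren's father's ABO genotype from I^B i × I^B i: 1/4 I^B I^B, 1/2 I^B i, 1/4 i i.
Crossing each possibility with the mother i i and summing P(type O): 1/4·0 + 1/2·1/2 + 1/4·1 = 1/2.

1/2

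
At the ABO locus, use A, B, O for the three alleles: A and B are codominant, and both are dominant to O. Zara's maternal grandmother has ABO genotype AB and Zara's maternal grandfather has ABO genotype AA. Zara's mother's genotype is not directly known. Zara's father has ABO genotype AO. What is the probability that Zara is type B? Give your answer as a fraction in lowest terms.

1/8

Zara's mother's ABO genotype from AB × AA: 1/2 AA, 1/2 AB.
Crossing each possibility with the father AO and summing P(type B): 1/2·0 + 1/2·1/4 = 1/8.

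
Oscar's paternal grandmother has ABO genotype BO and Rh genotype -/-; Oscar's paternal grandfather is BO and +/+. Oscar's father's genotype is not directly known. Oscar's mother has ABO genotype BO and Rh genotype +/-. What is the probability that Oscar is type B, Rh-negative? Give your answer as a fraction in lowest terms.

Oscar's father's ABO genotype from BO × BO: 1/4 BB, 1/2 BO, 1/4 OO.
Crossing each possibility with the mother BO and summing P(type B): 1/4·1 + 1/2·3/4 + 1/4·1/2 = 3/4.
Similarly for Rh via the father's Rh distribution: P(Rh-) = 1/4.
Independent loci: 3/4 × 1/4 = 3/16.

3/16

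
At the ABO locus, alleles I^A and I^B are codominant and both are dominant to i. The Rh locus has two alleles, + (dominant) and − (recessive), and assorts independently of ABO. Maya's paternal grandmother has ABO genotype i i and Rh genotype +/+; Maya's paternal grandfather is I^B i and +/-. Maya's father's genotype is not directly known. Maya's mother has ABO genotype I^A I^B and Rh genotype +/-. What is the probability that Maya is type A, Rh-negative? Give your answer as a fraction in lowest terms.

Maya's father's ABO genotype from i i × I^B i: 1/2 I^B i, 1/2 i i.
Crossing each possibility with the mother I^A I^B and summing P(type A): 1/2·1/4 + 1/2·1/2 = 3/8.
Similarly for Rh via the father's Rh distribution: P(Rh-) = 1/8.
Independent loci: 3/8 × 1/8 = 3/64.

3/64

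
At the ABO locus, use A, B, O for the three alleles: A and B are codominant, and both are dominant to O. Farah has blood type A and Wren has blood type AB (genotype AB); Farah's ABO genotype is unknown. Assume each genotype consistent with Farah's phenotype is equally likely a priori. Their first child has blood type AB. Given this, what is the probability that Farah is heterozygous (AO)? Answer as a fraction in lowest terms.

1/3

Possible genotypes: Farah ∈ {AA, AO}; Wren ∈ {AB}.
Weight each parental genotype pair by prior × P(type-AB child):
  AA × AB: posterior weight 2/3.
  AO × AB: posterior weight 1/3.
Sum the posterior weight over pairs where Farah is AO: 1/3.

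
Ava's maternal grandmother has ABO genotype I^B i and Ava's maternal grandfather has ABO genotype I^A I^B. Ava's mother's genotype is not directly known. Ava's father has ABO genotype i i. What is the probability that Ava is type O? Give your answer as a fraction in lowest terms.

1/4

Ava's mother's ABO genotype from I^B i × I^A I^B: 1/4 I^A I^B, 1/4 I^A i, 1/4 I^B I^B, 1/4 I^B i.
Crossing each possibility with the father i i and summing P(type O): 1/4·0 + 1/4·1/2 + 1/4·0 + 1/4·1/2 = 1/4.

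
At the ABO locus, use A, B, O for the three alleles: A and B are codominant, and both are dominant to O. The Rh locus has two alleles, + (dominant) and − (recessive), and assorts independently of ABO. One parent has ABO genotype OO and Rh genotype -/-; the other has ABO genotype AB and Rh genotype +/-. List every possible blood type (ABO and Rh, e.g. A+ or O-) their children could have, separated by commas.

Gametes from OO × AB give offspring ABO genotypes AO, BO, i.e. phenotypes A, B.
Rh cross -/- × +/- → phenotypes Rh+, Rh-.
Combining independently: A+, A-, B+, B-.

A+, A-, B+, B-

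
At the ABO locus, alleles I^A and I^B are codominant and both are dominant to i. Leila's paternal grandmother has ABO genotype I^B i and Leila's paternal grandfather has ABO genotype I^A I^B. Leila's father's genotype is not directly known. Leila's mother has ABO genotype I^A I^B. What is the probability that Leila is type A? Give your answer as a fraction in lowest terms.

1/4

Leila's father's ABO genotype from I^B i × I^A I^B: 1/4 I^A I^B, 1/4 I^A i, 1/4 I^B I^B, 1/4 I^B i.
Crossing each possibility with the mother I^A I^B and summing P(type A): 1/4·1/4 + 1/4·1/2 + 1/4·0 + 1/4·1/4 = 1/4.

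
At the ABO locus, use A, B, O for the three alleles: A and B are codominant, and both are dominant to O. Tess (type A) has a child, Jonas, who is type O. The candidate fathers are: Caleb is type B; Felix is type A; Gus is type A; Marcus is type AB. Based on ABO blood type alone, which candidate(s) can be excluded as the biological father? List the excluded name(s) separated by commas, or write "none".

Marcus

A candidate is excluded only if no genotype consistent with his phenotype could produce a type O child with a type A mother.
Marcus (type AB): no genotype consistent with that phenotype can produce a type-O child with a type-A mother.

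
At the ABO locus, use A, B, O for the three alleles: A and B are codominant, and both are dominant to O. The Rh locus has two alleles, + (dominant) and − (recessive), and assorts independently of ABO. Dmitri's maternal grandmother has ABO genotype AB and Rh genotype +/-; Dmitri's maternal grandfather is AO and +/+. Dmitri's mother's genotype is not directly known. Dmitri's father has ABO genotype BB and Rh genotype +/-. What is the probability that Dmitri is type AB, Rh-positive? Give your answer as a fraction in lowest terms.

7/16

Dmitri's mother's ABO genotype from AB × AO: 1/4 AA, 1/4 AB, 1/4 AO, 1/4 BO.
Crossing each possibility with the father BB and summing P(type AB): 1/4·1 + 1/4·1/2 + 1/4·1/2 + 1/4·0 = 1/2.
Similarly for Rh via the mother's Rh distribution: P(Rh+) = 7/8.
Independent loci: 1/2 × 7/8 = 7/16.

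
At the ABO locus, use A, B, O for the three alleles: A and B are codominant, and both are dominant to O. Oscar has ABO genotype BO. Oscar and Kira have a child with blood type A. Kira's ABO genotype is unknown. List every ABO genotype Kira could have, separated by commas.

For each candidate genotype of Kira, check whether crossing it with BO can produce every observed child phenotype.
  AA → possible child types {A, AB} ✓
  AB → possible child types {A, B, AB} ✓
  AO → possible child types {O, A, B, AB} ✓
  BB → possible child types {B} ✗
  BO → possible child types {O, B} ✗
  OO → possible child types {O, B} ✗

AA, AB, AO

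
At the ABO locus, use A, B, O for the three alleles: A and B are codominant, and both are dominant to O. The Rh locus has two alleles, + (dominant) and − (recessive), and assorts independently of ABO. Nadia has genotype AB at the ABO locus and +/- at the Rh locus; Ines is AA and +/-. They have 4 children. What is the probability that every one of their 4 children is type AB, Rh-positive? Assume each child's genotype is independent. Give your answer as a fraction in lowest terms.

81/4096

ABO cross AB × AA → 1/2 A, 1/2 AB.
Rh cross +/- × +/- → 3/4 Rh+, 1/4 Rh-; so P(type AB, Rh-positive) = 1/2 × 3/4 = 3/8 per child.
All 4 independent: (3/8)^4 = 81/4096.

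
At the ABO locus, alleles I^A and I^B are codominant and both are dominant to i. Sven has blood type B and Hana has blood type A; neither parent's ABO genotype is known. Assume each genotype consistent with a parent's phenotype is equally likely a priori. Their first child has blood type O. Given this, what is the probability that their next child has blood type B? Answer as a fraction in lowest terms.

1/4

Possible genotypes: Sven ∈ {I^B I^B, I^B i}; Hana ∈ {I^A I^A, I^A i}.
Weight each parental genotype pair by prior × P(type-O child):
  I^B i × I^A i: posterior weight 1; P(next child type B) = 1/4.
Weighted sum = 1/4.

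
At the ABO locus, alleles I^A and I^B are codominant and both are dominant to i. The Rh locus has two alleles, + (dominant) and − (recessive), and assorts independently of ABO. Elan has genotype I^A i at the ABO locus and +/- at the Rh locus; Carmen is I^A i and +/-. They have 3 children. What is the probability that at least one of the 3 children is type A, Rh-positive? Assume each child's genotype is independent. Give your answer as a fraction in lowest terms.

ABO cross I^A i × I^A i → 1/4 O, 3/4 A.
Rh cross +/- × +/- → 3/4 Rh+, 1/4 Rh-; so P(type A, Rh-positive) = 3/4 × 3/4 = 9/16 per child.
P(none) = (7/16)^3 = 343/4096; P(at least one) = 1 − 343/4096 = 3753/4096.

3753/4096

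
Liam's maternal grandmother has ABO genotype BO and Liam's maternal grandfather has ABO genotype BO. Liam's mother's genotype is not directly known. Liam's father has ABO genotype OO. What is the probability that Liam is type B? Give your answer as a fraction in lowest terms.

1/2

Liam's mother's ABO genotype from BO × BO: 1/4 BB, 1/2 BO, 1/4 OO.
Crossing each possibility with the father OO and summing P(type B): 1/4·1 + 1/2·1/2 + 1/4·0 = 1/2.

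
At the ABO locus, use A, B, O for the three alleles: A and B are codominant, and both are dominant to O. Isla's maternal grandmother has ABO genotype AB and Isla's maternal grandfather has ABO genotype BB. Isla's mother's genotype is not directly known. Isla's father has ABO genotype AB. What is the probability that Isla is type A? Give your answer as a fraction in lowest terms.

1/8

Isla's mother's ABO genotype from AB × BB: 1/2 AB, 1/2 BB.
Crossing each possibility with the father AB and summing P(type A): 1/2·1/4 + 1/2·0 = 1/8.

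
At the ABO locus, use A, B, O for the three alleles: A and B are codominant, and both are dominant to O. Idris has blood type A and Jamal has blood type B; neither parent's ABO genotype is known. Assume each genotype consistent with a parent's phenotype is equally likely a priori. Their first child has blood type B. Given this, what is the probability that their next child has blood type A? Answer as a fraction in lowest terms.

Possible genotypes: Idris ∈ {AA, AO}; Jamal ∈ {BB, BO}.
Weight each parental genotype pair by prior × P(type-B child):
  AO × BB: posterior weight 2/3; P(next child type A) = 0.
  AO × BO: posterior weight 1/3; P(next child type A) = 1/4.
Weighted sum = 1/12.

1/12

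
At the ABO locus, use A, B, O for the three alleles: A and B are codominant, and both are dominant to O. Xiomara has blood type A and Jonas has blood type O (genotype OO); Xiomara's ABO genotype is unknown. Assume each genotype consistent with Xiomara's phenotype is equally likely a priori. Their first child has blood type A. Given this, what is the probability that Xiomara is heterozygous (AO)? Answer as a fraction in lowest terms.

1/3

Possible genotypes: Xiomara ∈ {AA, AO}; Jonas ∈ {OO}.
Weight each parental genotype pair by prior × P(type-A child):
  AA × OO: posterior weight 2/3.
  AO × OO: posterior weight 1/3.
Sum the posterior weight over pairs where Xiomara is AO: 1/3.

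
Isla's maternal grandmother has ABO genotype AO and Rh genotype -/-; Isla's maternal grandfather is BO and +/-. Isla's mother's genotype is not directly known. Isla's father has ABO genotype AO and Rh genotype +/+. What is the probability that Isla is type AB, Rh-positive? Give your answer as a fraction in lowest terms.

1/8

Isla's mother's ABO genotype from AO × BO: 1/4 AB, 1/4 AO, 1/4 BO, 1/4 OO.
Crossing each possibility with the father AO and summing P(type AB): 1/4·1/4 + 1/4·0 + 1/4·1/4 + 1/4·0 = 1/8.
Similarly for Rh via the mother's Rh distribution: P(Rh+) = 1.
Independent loci: 1/8 × 1 = 1/8.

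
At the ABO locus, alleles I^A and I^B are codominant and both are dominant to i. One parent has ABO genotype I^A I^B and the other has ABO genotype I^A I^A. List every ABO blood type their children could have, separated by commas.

Gametes from I^A I^B × I^A I^A give offspring ABO genotypes I^A I^A, I^A I^B, i.e. phenotypes A, AB.

A, AB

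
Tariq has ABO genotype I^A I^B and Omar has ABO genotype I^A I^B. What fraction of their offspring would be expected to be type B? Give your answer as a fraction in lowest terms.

ABO cross I^A I^B × I^A I^B → offspring phenotypes: 1/4 A, 1/4 B, 1/2 AB.
So P(type B) = 1/4.

1/4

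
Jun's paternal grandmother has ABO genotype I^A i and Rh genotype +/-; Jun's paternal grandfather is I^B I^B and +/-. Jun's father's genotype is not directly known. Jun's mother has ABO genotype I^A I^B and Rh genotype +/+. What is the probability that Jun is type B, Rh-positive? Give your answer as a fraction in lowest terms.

3/8

Jun's father's ABO genotype from I^A i × I^B I^B: 1/2 I^A I^B, 1/2 I^B i.
Crossing each possibility with the mother I^A I^B and summing P(type B): 1/2·1/4 + 1/2·1/2 = 3/8.
Similarly for Rh via the father's Rh distribution: P(Rh+) = 1.
Independent loci: 3/8 × 1 = 3/8.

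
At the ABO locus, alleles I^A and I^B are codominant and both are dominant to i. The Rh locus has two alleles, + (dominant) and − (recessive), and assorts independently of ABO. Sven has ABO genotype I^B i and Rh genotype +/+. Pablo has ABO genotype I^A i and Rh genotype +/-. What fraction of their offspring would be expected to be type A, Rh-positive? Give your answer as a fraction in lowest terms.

ABO cross I^B i × I^A i → offspring phenotypes: 1/4 O, 1/4 A, 1/4 B, 1/4 AB.
Rh cross +/+ × +/- → 1 Rh+.
Independent loci: P(type A, Rh-positive) = 1/4 × 1 = 1/4.

1/4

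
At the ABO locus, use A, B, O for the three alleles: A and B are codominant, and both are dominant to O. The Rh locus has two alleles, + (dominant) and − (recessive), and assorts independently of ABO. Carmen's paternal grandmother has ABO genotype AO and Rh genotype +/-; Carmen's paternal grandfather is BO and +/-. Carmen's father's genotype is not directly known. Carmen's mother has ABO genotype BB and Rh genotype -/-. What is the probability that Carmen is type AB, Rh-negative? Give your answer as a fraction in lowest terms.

1/8

Carmen's father's ABO genotype from AO × BO: 1/4 AB, 1/4 AO, 1/4 BO, 1/4 OO.
Crossing each possibility with the mother BB and summing P(type AB): 1/4·1/2 + 1/4·1/2 + 1/4·0 + 1/4·0 = 1/4.
Similarly for Rh via the father's Rh distribution: P(Rh-) = 1/2.
Independent loci: 1/4 × 1/2 = 1/8.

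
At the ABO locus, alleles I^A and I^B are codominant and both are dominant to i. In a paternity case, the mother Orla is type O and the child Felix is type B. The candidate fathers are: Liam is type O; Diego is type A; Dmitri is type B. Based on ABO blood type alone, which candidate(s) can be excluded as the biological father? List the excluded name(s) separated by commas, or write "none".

Liam, Diego

A candidate is excluded only if no genotype consistent with his phenotype could produce a type B child with a type O mother.
Liam (type O): no genotype consistent with that phenotype can produce a type-B child with a type-O mother.
Diego (type A): no genotype consistent with that phenotype can produce a type-B child with a type-O mother.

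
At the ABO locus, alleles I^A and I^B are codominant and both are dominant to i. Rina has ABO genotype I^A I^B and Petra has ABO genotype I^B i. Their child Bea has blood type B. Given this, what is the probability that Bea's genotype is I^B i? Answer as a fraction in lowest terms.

1/2

Cross I^A I^B × I^B i → 1/4 I^A I^B, 1/4 I^A i, 1/4 I^B I^B, 1/4 I^B i.
Type-B genotypes among offspring: I^B I^B (1/4), I^B i (1/4); total 1/2.
P(I^B i | type B) = (1/4) / (1/2) = 1/2.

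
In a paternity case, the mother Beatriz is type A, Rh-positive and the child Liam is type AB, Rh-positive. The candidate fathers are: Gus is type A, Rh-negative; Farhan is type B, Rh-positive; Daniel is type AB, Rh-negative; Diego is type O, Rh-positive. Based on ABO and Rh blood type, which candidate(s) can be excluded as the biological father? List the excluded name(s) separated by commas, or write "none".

Gus, Diego

A candidate is excluded only if no genotype consistent with his phenotype could produce a type AB, Rh-positive child with a type A, Rh-positive mother.
Gus (type A, Rh-): no genotype consistent with that phenotype can produce a type-AB Rh+ child with a type-A mother.
Diego (type O, Rh+): no genotype consistent with that phenotype can produce a type-AB Rh+ child with a type-A mother.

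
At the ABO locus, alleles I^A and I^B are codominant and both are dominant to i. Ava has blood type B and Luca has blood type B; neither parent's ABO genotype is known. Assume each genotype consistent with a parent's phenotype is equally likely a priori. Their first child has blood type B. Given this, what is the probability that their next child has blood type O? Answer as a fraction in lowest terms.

Possible genotypes: Ava ∈ {I^B I^B, I^B i}; Luca ∈ {I^B I^B, I^B i}.
Weight each parental genotype pair by prior × P(type-B child):
  I^B I^B × I^B I^B: posterior weight 4/15; P(next child type O) = 0.
  I^B I^B × I^B i: posterior weight 4/15; P(next child type O) = 0.
  I^B i × I^B I^B: posterior weight 4/15; P(next child type O) = 0.
  I^B i × I^B i: posterior weight 1/5; P(next child type O) = 1/4.
Weighted sum = 1/20.

1/20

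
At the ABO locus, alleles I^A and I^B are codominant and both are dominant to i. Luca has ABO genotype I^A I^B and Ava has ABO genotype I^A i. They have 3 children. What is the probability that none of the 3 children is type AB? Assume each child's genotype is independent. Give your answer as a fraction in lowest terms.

27/64

ABO cross I^A I^B × I^A i → 1/2 A, 1/4 B, 1/4 AB.
So P(type AB) = 1/4 per child.
P(not type AB) = 3/4 for one child; (3/4)^3 = 27/64.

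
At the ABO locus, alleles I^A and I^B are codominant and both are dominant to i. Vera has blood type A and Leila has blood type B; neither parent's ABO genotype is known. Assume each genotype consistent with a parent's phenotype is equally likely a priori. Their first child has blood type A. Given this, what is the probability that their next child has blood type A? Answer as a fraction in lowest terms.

5/12

Possible genotypes: Vera ∈ {I^A I^A, I^A i}; Leila ∈ {I^B I^B, I^B i}.
Weight each parental genotype pair by prior × P(type-A child):
  I^A I^A × I^B i: posterior weight 2/3; P(next child type A) = 1/2.
  I^A i × I^B i: posterior weight 1/3; P(next child type A) = 1/4.
Weighted sum = 5/12.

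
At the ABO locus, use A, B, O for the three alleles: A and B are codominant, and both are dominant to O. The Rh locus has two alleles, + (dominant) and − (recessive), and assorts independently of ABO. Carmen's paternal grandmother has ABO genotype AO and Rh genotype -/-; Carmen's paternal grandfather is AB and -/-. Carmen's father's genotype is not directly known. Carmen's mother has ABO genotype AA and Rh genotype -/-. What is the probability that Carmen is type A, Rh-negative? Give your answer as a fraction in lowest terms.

3/4

Carmen's father's ABO genotype from AO × AB: 1/4 AA, 1/4 AB, 1/4 AO, 1/4 BO.
Crossing each possibility with the mother AA and summing P(type A): 1/4·1 + 1/4·1/2 + 1/4·1 + 1/4·1/2 = 3/4.
Similarly for Rh via the father's Rh distribution: P(Rh-) = 1.
Independent loci: 3/4 × 1 = 3/4.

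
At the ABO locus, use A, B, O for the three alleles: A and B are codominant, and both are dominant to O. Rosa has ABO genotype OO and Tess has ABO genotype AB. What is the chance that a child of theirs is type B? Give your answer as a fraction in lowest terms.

1/2

ABO cross OO × AB → offspring phenotypes: 1/2 A, 1/2 B.
So P(type B) = 1/2.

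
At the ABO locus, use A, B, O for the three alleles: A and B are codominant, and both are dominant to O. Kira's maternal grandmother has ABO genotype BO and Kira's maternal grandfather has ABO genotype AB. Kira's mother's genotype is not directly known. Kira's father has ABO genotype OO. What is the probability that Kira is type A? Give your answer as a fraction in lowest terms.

1/4

Kira's mother's ABO genotype from BO × AB: 1/4 AB, 1/4 AO, 1/4 BB, 1/4 BO.
Crossing each possibility with the father OO and summing P(type A): 1/4·1/2 + 1/4·1/2 + 1/4·0 + 1/4·0 = 1/4.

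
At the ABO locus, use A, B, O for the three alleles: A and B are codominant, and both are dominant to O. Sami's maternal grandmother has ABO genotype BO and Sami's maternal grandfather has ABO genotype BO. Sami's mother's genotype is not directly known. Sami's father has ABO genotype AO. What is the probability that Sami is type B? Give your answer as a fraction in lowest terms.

Sami's mother's ABO genotype from BO × BO: 1/4 BB, 1/2 BO, 1/4 OO.
Crossing each possibility with the father AO and summing P(type B): 1/4·1/2 + 1/2·1/4 + 1/4·0 = 1/4.

1/4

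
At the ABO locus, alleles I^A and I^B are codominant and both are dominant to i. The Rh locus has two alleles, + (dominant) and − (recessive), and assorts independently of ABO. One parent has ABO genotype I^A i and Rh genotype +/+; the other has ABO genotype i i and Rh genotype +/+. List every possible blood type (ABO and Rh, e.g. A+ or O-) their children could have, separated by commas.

Gametes from I^A i × i i give offspring ABO genotypes I^A i, i i, i.e. phenotypes O, A.
Rh cross +/+ × +/+ → phenotypes Rh+.
Combining independently: O+, A+.

O+, A+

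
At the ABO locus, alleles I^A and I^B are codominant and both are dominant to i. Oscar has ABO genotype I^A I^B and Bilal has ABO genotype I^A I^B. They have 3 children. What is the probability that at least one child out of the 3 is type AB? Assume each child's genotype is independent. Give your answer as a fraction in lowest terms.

7/8

ABO cross I^A I^B × I^A I^B → 1/4 A, 1/4 B, 1/2 AB.
So P(type AB) = 1/2 per child.
P(none) = (1/2)^3 = 1/8; P(at least one) = 1 − 1/8 = 7/8.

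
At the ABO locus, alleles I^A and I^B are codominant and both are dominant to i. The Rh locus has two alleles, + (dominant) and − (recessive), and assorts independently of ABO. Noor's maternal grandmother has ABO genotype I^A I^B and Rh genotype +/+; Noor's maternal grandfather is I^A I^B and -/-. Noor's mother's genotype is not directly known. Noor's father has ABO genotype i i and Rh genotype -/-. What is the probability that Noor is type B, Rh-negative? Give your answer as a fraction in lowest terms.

Noor's mother's ABO genotype from I^A I^B × I^A I^B: 1/4 I^A I^A, 1/2 I^A I^B, 1/4 I^B I^B.
Crossing each possibility with the father i i and summing P(type B): 1/4·0 + 1/2·1/2 + 1/4·1 = 1/2.
Similarly for Rh via the mother's Rh distribution: P(Rh-) = 1/2.
Independent loci: 1/2 × 1/2 = 1/4.

1/4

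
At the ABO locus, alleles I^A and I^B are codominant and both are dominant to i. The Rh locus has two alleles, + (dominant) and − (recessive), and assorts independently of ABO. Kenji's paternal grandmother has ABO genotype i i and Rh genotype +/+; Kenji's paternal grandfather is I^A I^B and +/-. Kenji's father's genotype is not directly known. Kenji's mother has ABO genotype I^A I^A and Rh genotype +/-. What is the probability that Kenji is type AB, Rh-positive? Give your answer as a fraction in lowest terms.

Kenji's father's ABO genotype from i i × I^A I^B: 1/2 I^A i, 1/2 I^B i.
Crossing each possibility with the mother I^A I^A and summing P(type AB): 1/2·0 + 1/2·1/2 = 1/4.
Similarly for Rh via the father's Rh distribution: P(Rh+) = 7/8.
Independent loci: 1/4 × 7/8 = 7/32.

7/32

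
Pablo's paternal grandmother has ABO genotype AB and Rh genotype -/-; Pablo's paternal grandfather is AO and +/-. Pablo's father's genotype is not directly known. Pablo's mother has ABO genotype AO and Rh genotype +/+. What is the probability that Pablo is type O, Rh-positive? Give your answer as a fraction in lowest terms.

Pablo's father's ABO genotype from AB × AO: 1/4 AA, 1/4 AB, 1/4 AO, 1/4 BO.
Crossing each possibility with the mother AO and summing P(type O): 1/4·0 + 1/4·0 + 1/4·1/4 + 1/4·1/4 = 1/8.
Similarly for Rh via the father's Rh distribution: P(Rh+) = 1.
Independent loci: 1/8 × 1 = 1/8.

1/8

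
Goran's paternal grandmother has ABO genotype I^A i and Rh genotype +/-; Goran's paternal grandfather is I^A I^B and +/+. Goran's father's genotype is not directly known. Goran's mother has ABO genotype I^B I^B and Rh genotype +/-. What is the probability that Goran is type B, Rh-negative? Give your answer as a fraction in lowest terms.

1/16

Goran's father's ABO genotype from I^A i × I^A I^B: 1/4 I^A I^A, 1/4 I^A I^B, 1/4 I^A i, 1/4 I^B i.
Crossing each possibility with the mother I^B I^B and summing P(type B): 1/4·0 + 1/4·1/2 + 1/4·1/2 + 1/4·1 = 1/2.
Similarly for Rh via the father's Rh distribution: P(Rh-) = 1/8.
Independent loci: 1/2 × 1/8 = 1/16.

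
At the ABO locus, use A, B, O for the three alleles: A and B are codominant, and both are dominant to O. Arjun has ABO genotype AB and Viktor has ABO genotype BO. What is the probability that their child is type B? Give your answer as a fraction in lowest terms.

1/2

ABO cross AB × BO → offspring phenotypes: 1/4 A, 1/2 B, 1/4 AB.
So P(type B) = 1/2.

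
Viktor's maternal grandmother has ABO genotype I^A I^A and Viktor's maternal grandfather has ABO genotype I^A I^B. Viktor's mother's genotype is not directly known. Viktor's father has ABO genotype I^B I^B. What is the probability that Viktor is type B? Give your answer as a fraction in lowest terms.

Viktor's mother's ABO genotype from I^A I^A × I^A I^B: 1/2 I^A I^A, 1/2 I^A I^B.
Crossing each possibility with the father I^B I^B and summing P(type B): 1/2·0 + 1/2·1/2 = 1/4.

1/4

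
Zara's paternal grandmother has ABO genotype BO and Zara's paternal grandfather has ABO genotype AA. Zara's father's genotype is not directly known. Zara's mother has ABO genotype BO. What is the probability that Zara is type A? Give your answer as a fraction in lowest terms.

Zara's father's ABO genotype from BO × AA: 1/2 AB, 1/2 AO.
Crossing each possibility with the mother BO and summing P(type A): 1/2·1/4 + 1/2·1/4 = 1/4.

1/4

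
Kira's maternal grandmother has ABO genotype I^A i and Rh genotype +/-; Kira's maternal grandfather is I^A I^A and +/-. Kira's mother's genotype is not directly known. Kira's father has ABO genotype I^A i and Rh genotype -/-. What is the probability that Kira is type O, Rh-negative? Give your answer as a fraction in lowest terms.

1/16

Kira's mother's ABO genotype from I^A i × I^A I^A: 1/2 I^A I^A, 1/2 I^A i.
Crossing each possibility with the father I^A i and summing P(type O): 1/2·0 + 1/2·1/4 = 1/8.
Similarly for Rh via the mother's Rh distribution: P(Rh-) = 1/2.
Independent loci: 1/8 × 1/2 = 1/16.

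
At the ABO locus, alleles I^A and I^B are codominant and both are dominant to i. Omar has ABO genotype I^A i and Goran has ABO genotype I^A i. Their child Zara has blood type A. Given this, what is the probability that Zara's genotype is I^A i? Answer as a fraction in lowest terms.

Cross I^A i × I^A i → 1/4 I^A I^A, 1/2 I^A i, 1/4 i i.
Type-A genotypes among offspring: I^A I^A (1/4), I^A i (1/2); total 3/4.
P(I^A i | type A) = (1/2) / (3/4) = 2/3.

2/3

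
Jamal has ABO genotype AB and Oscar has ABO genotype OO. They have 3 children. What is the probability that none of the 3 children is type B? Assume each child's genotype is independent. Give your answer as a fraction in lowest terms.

ABO cross AB × OO → 1/2 A, 1/2 B.
So P(type B) = 1/2 per child.
P(not type B) = 1/2 for one child; (1/2)^3 = 1/8.

1/8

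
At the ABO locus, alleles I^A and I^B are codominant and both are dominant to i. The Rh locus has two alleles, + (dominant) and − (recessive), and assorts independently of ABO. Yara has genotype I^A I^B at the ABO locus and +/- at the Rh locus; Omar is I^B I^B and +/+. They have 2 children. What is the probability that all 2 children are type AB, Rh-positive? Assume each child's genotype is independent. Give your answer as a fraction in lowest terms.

1/4

ABO cross I^A I^B × I^B I^B → 1/2 B, 1/2 AB.
Rh cross +/- × +/+ → 1 Rh+; so P(type AB, Rh-positive) = 1/2 × 1 = 1/2 per child.
All 2 independent: (1/2)^2 = 1/4.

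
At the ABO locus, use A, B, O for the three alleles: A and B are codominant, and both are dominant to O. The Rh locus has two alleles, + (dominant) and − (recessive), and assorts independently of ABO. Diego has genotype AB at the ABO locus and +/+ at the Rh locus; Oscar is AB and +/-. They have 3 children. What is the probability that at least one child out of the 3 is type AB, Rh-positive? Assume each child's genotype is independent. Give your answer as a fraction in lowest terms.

ABO cross AB × AB → 1/4 A, 1/4 B, 1/2 AB.
Rh cross +/+ × +/- → 1 Rh+; so P(type AB, Rh-positive) = 1/2 × 1 = 1/2 per child.
P(none) = (1/2)^3 = 1/8; P(at least one) = 1 − 1/8 = 7/8.

7/8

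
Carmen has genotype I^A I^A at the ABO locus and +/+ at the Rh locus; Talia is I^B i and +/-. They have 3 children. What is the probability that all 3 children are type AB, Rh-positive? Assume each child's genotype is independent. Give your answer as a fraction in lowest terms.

1/8

ABO cross I^A I^A × I^B i → 1/2 A, 1/2 AB.
Rh cross +/+ × +/- → 1 Rh+; so P(type AB, Rh-positive) = 1/2 × 1 = 1/2 per child.
All 3 independent: (1/2)^3 = 1/8.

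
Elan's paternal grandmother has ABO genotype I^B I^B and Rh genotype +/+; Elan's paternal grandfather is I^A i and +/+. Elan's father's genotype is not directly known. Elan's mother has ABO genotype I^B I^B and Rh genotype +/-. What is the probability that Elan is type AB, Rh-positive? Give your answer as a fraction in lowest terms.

1/4

Elan's father's ABO genotype from I^B I^B × I^A i: 1/2 I^A I^B, 1/2 I^B i.
Crossing each possibility with the mother I^B I^B and summing P(type AB): 1/2·1/2 + 1/2·0 = 1/4.
Similarly for Rh via the father's Rh distribution: P(Rh+) = 1.
Independent loci: 1/4 × 1 = 1/4.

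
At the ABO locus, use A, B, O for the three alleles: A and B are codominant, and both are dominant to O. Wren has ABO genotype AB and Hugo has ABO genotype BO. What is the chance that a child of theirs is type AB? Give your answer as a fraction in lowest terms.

1/4

ABO cross AB × BO → offspring phenotypes: 1/4 A, 1/2 B, 1/4 AB.
So P(type AB) = 1/4.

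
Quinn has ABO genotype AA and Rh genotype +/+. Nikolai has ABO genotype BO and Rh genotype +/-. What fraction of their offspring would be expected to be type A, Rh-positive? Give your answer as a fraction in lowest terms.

ABO cross AA × BO → offspring phenotypes: 1/2 A, 1/2 AB.
Rh cross +/+ × +/- → 1 Rh+.
Independent loci: P(type A, Rh-positive) = 1/2 × 1 = 1/2.

1/2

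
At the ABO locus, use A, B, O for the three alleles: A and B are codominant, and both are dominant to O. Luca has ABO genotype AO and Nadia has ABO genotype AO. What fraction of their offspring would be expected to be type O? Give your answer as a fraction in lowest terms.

ABO cross AO × AO → offspring phenotypes: 1/4 O, 3/4 A.
So P(type O) = 1/4.

1/4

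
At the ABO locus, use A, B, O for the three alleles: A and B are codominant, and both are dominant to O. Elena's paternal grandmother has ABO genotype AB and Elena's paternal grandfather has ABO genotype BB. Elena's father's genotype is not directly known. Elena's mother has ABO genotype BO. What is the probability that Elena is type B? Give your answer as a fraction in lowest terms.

3/4

Elena's father's ABO genotype from AB × BB: 1/2 AB, 1/2 BB.
Crossing each possibility with the mother BO and summing P(type B): 1/2·1/2 + 1/2·1 = 3/4.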